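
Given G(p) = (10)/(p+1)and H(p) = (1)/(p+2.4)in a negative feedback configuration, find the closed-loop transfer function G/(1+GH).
Closed-loop T = G/(1+GH).
Numerator: G_num * H_den = 10*p + 24.
Denominator: G_den * H_den + G_num * H_num = (p^2 + 3.4*p + 2.4) + (10) = p^2 + 3.4*p + 12.4.
T(p) = (10*p + 24)/(p^2 + 3.4*p + 12.4)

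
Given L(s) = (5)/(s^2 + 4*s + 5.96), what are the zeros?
Numerator is a nonzero constant (5) → Zeros: none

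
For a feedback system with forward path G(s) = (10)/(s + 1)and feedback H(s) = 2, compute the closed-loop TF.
Closed-loop T = G/(1+GH).
Numerator: G_num * H_den = 10.
Denominator: G_den * H_den + G_num * H_num = (s + 1) + (20) = s + 21.
T(s) = (10)/(s + 21)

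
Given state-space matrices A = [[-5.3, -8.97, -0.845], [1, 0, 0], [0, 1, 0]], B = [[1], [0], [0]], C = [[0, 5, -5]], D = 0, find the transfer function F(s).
F(s) = C(sI - A)⁻¹B + D.
Characteristic polynomial det(sI - A) = s^3 + 5.3*s^2 + 8.97*s + 0.845.
Numerator from C·adj(sI-A)·B + D·det(sI-A) = 5*s - 5.
F(s) = (5*s - 5)/(s^3 + 5.3*s^2 + 8.97*s + 0.845)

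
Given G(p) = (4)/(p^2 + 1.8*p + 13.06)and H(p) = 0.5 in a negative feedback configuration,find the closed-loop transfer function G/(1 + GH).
Closed-loop T = G/(1+GH).
Numerator: G_num * H_den = 4.
Denominator: G_den * H_den + G_num * H_num = (p^2 + 1.8*p + 13.06) + (2) = p^2 + 1.8*p + 15.06.
T(p) = (4)/(p^2 + 1.8*p + 15.06)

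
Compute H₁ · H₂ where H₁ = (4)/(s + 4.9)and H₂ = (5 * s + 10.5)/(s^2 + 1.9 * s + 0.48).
Series: H = H₁ · H₂ = (n₁·n₂)/(d₁·d₂).
Num: n₁·n₂ = 20*s + 42. Den: d₁·d₂ = s^3 + 6.8*s^2 + 9.79*s + 2.352.
H(s) = (20*s + 42)/(s^3 + 6.8*s^2 + 9.79*s + 2.352)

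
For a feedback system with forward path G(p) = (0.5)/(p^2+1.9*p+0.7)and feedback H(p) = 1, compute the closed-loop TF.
Closed-loop T = G/(1+GH).
Numerator: G_num * H_den = 0.5.
Denominator: G_den * H_den + G_num * H_num = (p^2 + 1.9*p + 0.7) + (0.5) = p^2 + 1.9*p + 1.2.
T(p) = (0.5)/(p^2 + 1.9*p + 1.2)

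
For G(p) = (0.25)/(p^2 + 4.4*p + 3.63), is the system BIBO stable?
Denominator: p^2 + 4.4*p + 3.63 = (p + 3.3)(p + 1.1). Poles: -1.1, -3.3. All Re(p)<0: Yes (stable)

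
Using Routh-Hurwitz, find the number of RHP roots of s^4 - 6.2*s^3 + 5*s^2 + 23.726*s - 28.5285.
Routh array:
s^4: [1, 5, -28.5285]; s^3: [-6.2, 23.726]; s^2: [8.82677, -28.5285]; s^1: [3.68734]; s^0: [-28.5285]
First column: [1, -6.2, 8.82677, 3.68734, -28.5285]. Sign changes = RHP roots = 3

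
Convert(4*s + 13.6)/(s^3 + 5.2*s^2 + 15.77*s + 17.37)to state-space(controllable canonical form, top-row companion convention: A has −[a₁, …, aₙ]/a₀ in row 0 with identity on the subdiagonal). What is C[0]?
Reachable canonical form: C = numerator coefficients (right-aligned, zero-padded to length n).
num = 4*s + 13.6, C = [[0, 4, 13.6]].
C[0] = 0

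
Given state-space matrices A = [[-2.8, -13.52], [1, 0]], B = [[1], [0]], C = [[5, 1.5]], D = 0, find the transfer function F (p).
F(p) = C(pI - A)⁻¹B + D.
Characteristic polynomial det(pI - A) = p^2 + 2.8*p + 13.52.
Numerator from C·adj(pI-A)·B + D·det(pI-A) = 5*p + 1.5.
F(p) = (5*p + 1.5)/(p^2 + 2.8*p + 13.52)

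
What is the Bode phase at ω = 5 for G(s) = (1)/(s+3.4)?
Substitute s = j*5: G(j5) = 0.0929978 - 0.136761j.
∠G(j5) = atan2(Im, Re) = atan2(-0.136761, 0.0929978) = -55.78°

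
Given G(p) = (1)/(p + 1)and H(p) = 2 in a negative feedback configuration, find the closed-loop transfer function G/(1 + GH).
Closed-loop T = G/(1+GH).
Numerator: G_num * H_den = 1.
Denominator: G_den * H_den + G_num * H_num = (p + 1) + (2) = p + 3.
T(p) = (1)/(p + 3)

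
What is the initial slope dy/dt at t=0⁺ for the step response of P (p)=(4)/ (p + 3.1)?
IVT: y'(0⁺) = lim_{p→∞} p²·Y(p) = lim_{p→∞} p·P(p).
deg(num) = 0, deg(den) = 1, relative degree = 1, so p·P(p) → (leading num)/(leading den) = 4/1 = 4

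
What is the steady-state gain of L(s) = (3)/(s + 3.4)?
DC gain = L(0) = num(0)/den(0) = 3/3.4 = 0.8824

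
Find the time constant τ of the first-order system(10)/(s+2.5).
First-order system: τ = -1/pole. Pole = -2.5. τ = -1/(-2.5) = 0.4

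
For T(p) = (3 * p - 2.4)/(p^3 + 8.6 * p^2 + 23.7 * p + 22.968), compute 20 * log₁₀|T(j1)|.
Substitute p = j*1: T(j1) = 0.0465781 + 0.135209j.
|T(j1)| = sqrt(Re² + Im²) = 0.143.
20*log₁₀(0.143) = -16.89 dB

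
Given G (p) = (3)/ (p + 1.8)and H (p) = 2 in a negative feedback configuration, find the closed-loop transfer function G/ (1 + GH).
Closed-loop T = G/(1+GH).
Numerator: G_num * H_den = 3.
Denominator: G_den * H_den + G_num * H_num = (p + 1.8) + (6) = p + 7.8.
T(p) = (3)/(p + 7.8)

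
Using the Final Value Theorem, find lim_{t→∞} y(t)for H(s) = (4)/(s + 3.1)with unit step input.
FVT: lim_{t→∞} y(t) = lim_{s→0} s*Y(s) where Y(s) = H(s)/s.
= lim_{s→0} H(s) = H(0) = num(0)/den(0) = 4/3.1 = 1.29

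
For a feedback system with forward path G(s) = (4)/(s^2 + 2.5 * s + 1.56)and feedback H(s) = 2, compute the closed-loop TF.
Closed-loop T = G/(1+GH).
Numerator: G_num * H_den = 4.
Denominator: G_den * H_den + G_num * H_num = (s^2 + 2.5*s + 1.56) + (8) = s^2 + 2.5*s + 9.56.
T(s) = (4)/(s^2 + 2.5*s + 9.56)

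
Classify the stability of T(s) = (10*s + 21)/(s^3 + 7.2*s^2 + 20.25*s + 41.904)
Denominator: s^3 + 7.2*s^2 + 20.25*s + 41.904 = (s + 4.8)(s^2 + 2.4*s + 8.73). Poles: -1.2 + 2.7j, -1.2 - 2.7j, -4.8. Stable (all poles in LHP)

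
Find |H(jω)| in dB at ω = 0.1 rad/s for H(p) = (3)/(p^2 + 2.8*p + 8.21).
Substitute p = j*0.1: H(j0.1) = 0.365428 - 0.012478j.
|H(j0.1)| = sqrt(Re² + Im²) = 0.3656.
20*log₁₀(0.3656) = -8.74 dB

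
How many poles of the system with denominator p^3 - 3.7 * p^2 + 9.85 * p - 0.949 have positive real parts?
p^3 - 3.7*p^2 + 9.85*p - 0.949 = (p - 0.1)(p^2 - 3.6*p + 9.49). Poles: 0.1, 1.8 + 2.5j, 1.8 - 2.5j. RHP poles (Re>0): 3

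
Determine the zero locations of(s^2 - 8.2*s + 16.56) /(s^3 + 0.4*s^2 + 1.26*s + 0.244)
Set numerator = 0: s^2 - 8.2*s + 16.56 = (s - 3.6)(s - 4.6) = 0 → Zeros: 3.6, 4.6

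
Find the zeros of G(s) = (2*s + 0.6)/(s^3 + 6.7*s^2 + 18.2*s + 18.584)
Set numerator = 0: 2*s + 0.6 = 0 → Zeros: -0.3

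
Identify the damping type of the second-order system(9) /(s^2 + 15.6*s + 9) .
Standard form: ωn²/(s²+2ζωn·s+ωn²) gives ωn=3, ζ=2.6.
Overdamped (ζ = 2.6 > 1)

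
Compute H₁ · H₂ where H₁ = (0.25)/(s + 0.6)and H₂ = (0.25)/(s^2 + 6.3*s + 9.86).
Series: H = H₁ · H₂ = (n₁·n₂)/(d₁·d₂).
Num: n₁·n₂ = 0.0625. Den: d₁·d₂ = s^3 + 6.9*s^2 + 13.64*s + 5.916.
H(s) = (0.0625)/(s^3 + 6.9*s^2 + 13.64*s + 5.916)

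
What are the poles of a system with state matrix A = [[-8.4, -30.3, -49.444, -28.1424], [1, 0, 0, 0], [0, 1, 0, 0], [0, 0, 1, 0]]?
Eigenvalues solve det(λI - A) = 0.
Characteristic polynomial: λ^4 + 8.4*λ^3 + 30.3*λ^2 + 49.444*λ + 28.1424 = 0.
Factor: (λ + 2.2)(λ + 1.2)(λ^2 + 5*λ + 10.66) = 0.
Roots: -1.2, -2.2, -2.5 + 2.1j, -2.5 - 2.1j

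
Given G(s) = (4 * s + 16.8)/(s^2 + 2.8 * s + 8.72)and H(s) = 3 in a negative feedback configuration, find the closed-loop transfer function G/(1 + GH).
Closed-loop T = G/(1+GH).
Numerator: G_num * H_den = 4*s + 16.8.
Denominator: G_den * H_den + G_num * H_num = (s^2 + 2.8*s + 8.72) + (12*s + 50.4) = s^2 + 14.8*s + 59.12.
T(s) = (4*s + 16.8)/(s^2 + 14.8*s + 59.12)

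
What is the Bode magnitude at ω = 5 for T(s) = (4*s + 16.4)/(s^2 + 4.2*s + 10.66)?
Substitute s = j*5: T(j5) = 0.285824 - 0.976129j.
|T(j5)| = sqrt(Re² + Im²) = 1.017.
20*log₁₀(1.017) = 0.15 dB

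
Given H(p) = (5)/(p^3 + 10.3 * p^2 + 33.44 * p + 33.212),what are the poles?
Set denominator = 0: p^3 + 10.3*p^2 + 33.44*p + 33.212 = (p + 1.9)(p + 4.6)(p + 3.8) = 0 → Poles: -1.9, -3.8, -4.6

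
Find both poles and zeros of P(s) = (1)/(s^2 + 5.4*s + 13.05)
Set denominator = 0: s^2 + 5.4*s + 13.05 = 0 → Poles: -2.7 + 2.4j, -2.7 - 2.4j
Numerator is a nonzero constant (1) → Zeros: none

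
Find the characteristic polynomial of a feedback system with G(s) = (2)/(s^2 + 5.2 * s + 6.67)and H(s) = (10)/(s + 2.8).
Characteristic poly = G_den * H_den + G_num * H_num = (s^3 + 8*s^2 + 21.23*s + 18.676) + (20) = s^3 + 8*s^2 + 21.23*s + 38.676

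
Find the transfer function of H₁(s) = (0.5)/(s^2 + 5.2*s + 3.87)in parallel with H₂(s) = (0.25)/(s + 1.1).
Parallel: H = H₁ + H₂ = (n₁·d₂ + n₂·d₁)/(d₁·d₂).
n₁·d₂ = 0.5*s + 0.55. n₂·d₁ = 0.25*s^2 + 1.3*s + 0.9675. Sum = 0.25*s^2 + 1.8*s + 1.5175. d₁·d₂ = s^3 + 6.3*s^2 + 9.59*s + 4.257.
H(s) = (0.25*s^2 + 1.8*s + 1.5175)/(s^3 + 6.3*s^2 + 9.59*s + 4.257)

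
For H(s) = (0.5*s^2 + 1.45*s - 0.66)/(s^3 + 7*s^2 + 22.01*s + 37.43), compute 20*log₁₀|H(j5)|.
Substitute s = j*5: H(j5) = 0.0888837 - 0.0623596j.
|H(j5)| = sqrt(Re² + Im²) = 0.1086.
20*log₁₀(0.1086) = -19.29 dB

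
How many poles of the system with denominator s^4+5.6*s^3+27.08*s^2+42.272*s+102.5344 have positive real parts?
s^4 + 5.6*s^3 + 27.08*s^2 + 42.272*s + 102.5344 = (s^2 + 4.8*s + 17.32)(s^2 + 0.8*s + 5.92). Poles: -0.4 + 2.4j, -0.4 - 2.4j, -2.4 + 3.4j, -2.4 - 3.4j. RHP poles (Re>0): 0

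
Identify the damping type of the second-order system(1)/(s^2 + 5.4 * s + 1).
Standard form: ωn²/(s²+2ζωn·s+ωn²) gives ωn=1, ζ=2.7.
Overdamped (ζ = 2.7 > 1)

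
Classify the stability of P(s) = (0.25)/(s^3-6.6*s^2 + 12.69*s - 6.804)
Denominator: s^3 - 6.6*s^2 + 12.69*s - 6.804 = (s - 0.9)(s - 2.1)(s - 3.6). Poles: 0.9, 2.1, 3.6. Unstable (3 pole(s) in RHP)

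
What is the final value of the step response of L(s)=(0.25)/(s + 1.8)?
FVT: lim_{t→∞} y(t) = lim_{s→0} s*Y(s) where Y(s) = L(s)/s.
= lim_{s→0} L(s) = L(0) = num(0)/den(0) = 0.25/1.8 = 0.1389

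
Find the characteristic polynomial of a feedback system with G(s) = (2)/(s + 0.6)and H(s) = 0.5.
Characteristic poly = G_den * H_den + G_num * H_num = (s + 0.6) + (1) = s + 1.6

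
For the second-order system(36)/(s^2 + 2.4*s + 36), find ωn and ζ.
Standard form: ωn²/(s²+2ζωn·s+ωn²).
const=36=ωn² → ωn=6, s coeff=2.4=2ζωn → ζ=0.2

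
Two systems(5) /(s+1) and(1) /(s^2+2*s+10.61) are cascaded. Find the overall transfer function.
Series: H = H₁ · H₂ = (n₁·n₂)/(d₁·d₂).
Num: n₁·n₂ = 5. Den: d₁·d₂ = s^3 + 3*s^2 + 12.61*s + 10.61.
H(s) = (5)/(s^3 + 3*s^2 + 12.61*s + 10.61)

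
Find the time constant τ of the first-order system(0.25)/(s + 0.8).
First-order system: τ = -1/pole. Pole = -0.8. τ = -1/(-0.8) = 1.25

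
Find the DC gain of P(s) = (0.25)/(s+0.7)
DC gain = P(0) = num(0)/den(0) = 0.25/0.7 = 0.3571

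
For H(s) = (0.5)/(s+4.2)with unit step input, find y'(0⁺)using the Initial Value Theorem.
IVT: y'(0⁺) = lim_{s→∞} s²·Y(s) = lim_{s→∞} s·H(s).
deg(num) = 0, deg(den) = 1, relative degree = 1, so s·H(s) → (leading num)/(leading den) = 0.5/1 = 0.5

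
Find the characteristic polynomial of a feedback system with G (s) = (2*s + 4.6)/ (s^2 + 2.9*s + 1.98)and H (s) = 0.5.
Characteristic poly = G_den * H_den + G_num * H_num = (s^2 + 2.9*s + 1.98) + (s + 2.3) = s^2 + 3.9*s + 4.28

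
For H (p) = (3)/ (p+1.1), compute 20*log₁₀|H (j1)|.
Substitute p = j*1: H(j1) = 1.49321 - 1.35747j.
|H(j1)| = sqrt(Re² + Im²) = 2.018.
20*log₁₀(2.018) = 6.10 dB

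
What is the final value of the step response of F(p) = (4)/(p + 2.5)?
FVT: lim_{t→∞} y(t) = lim_{p→0} p*Y(p) where Y(p) = F(p)/p.
= lim_{p→0} F(p) = F(0) = num(0)/den(0) = 4/2.5 = 1.6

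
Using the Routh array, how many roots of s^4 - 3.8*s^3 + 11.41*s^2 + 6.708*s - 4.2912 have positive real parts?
Routh array:
s^4: [1, 11.41, -4.2912]; s^3: [-3.8, 6.708]; s^2: [13.1753, -4.2912]; s^1: [5.47034]; s^0: [-4.2912]
First column: [1, -3.8, 13.1753, 5.47034, -4.2912]. Sign changes = RHP roots = 3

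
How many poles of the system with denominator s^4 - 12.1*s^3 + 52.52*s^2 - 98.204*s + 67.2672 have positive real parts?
s^4 - 12.1*s^3 + 52.52*s^2 - 98.204*s + 67.2672 = (s - 2.6)(s - 2.2)(s - 4.9)(s - 2.4). Poles: 2.2, 2.4, 2.6, 4.9. RHP poles (Re>0): 4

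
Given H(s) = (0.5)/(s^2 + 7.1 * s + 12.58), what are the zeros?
Numerator is a nonzero constant (0.5) → Zeros: none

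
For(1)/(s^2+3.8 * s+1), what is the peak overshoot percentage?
Standard form: ωn²/(s²+2ζωn·s+ωn²) → ωn = 1, ζ = 1.9.
ζ ≥ 1, so the response is non-oscillatory: peak overshoot = 0%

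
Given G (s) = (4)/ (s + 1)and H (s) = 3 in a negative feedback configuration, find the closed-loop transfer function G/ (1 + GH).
Closed-loop T = G/(1+GH).
Numerator: G_num * H_den = 4.
Denominator: G_den * H_den + G_num * H_num = (s + 1) + (12) = s + 13.
T(s) = (4)/(s + 13)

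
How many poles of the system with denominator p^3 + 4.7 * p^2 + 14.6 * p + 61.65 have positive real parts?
p^3 + 4.7*p^2 + 14.6*p + 61.65 = (p + 4.5)(p^2 + 0.2*p + 13.7). Poles: -0.1 + 3.7j, -0.1 - 3.7j, -4.5. RHP poles (Re>0): 0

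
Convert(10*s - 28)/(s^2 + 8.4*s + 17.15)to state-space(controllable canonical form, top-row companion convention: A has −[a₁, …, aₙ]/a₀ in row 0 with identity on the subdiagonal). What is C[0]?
Reachable canonical form: C = numerator coefficients (right-aligned, zero-padded to length n).
num = 10*s - 28, C = [[10, -28]].
C[0] = 10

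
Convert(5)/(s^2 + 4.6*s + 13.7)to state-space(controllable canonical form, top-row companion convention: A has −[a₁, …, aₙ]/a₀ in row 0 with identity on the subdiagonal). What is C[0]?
Reachable canonical form: C = numerator coefficients (right-aligned, zero-padded to length n).
num = 5, C = [[0, 5]].
C[0] = 0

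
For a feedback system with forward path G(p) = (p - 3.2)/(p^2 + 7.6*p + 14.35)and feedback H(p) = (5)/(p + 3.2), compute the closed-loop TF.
Closed-loop T = G/(1+GH).
Numerator: G_num * H_den = p^2 - 10.24.
Denominator: G_den * H_den + G_num * H_num = (p^3 + 10.8*p^2 + 38.67*p + 45.92) + (5*p - 16) = p^3 + 10.8*p^2 + 43.67*p + 29.92.
T(p) = (p^2 - 10.24)/(p^3 + 10.8*p^2 + 43.67*p + 29.92)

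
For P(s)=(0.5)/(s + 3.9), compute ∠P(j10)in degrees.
Substitute s = j*10: P(j10) = 0.0169256 - 0.043399j.
∠P(j10) = atan2(Im, Re) = atan2(-0.043399, 0.0169256) = -68.69°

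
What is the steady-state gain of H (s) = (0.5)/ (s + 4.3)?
DC gain = H(0) = num(0)/den(0) = 0.5/4.3 = 0.1163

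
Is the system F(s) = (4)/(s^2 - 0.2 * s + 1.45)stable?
Denominator: s^2 - 0.2*s + 1.45. Poles: 0.1 + 1.2j, 0.1 - 1.2j. All Re(p)<0: No (unstable)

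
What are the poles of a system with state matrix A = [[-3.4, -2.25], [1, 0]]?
Eigenvalues solve det(λI - A) = 0.
Characteristic polynomial: λ^2 + 3.4*λ + 2.25 = 0.
Factor: (λ + 0.9)(λ + 2.5) = 0.
Roots: -0.9, -2.5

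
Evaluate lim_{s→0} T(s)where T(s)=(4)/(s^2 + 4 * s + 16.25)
DC gain = T(0) = num(0)/den(0) = 4/16.25 = 0.2462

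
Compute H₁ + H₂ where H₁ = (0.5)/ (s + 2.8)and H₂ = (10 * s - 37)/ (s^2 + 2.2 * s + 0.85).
Parallel: H = H₁ + H₂ = (n₁·d₂ + n₂·d₁)/(d₁·d₂).
n₁·d₂ = 0.5*s^2 + 1.1*s + 0.425. n₂·d₁ = 10*s^2 - 9*s - 103.6. Sum = 10.5*s^2 - 7.9*s - 103.175. d₁·d₂ = s^3 + 5*s^2 + 7.01*s + 2.38.
H(s) = (10.5*s^2 - 7.9*s - 103.175)/(s^3 + 5*s^2 + 7.01*s + 2.38)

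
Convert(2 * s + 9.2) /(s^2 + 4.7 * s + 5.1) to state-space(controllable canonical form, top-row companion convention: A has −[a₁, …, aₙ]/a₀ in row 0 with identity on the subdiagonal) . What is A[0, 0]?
Reachable canonical form for den = s^2 + 4.7*s + 5.1: top row of A = -[a₁,a₂,...,aₙ]/a₀, ones on the subdiagonal, zeros elsewhere.
A = [[-4.7, -5.1], [1, 0]].
A[0,0] = -4.7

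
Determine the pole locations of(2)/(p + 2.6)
Set denominator = 0: p + 2.6 = 0 → Poles: -2.6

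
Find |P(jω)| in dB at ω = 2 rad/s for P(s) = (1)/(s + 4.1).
Substitute s = j*2: P(j2) = 0.197021 - 0.0961076j.
|P(j2)| = sqrt(Re² + Im²) = 0.2192.
20*log₁₀(0.2192) = -13.18 dB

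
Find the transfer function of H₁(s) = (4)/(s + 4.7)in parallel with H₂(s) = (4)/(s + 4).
Parallel: H = H₁ + H₂ = (n₁·d₂ + n₂·d₁)/(d₁·d₂).
n₁·d₂ = 4*s + 16. n₂·d₁ = 4*s + 18.8. Sum = 8*s + 34.8. d₁·d₂ = s^2 + 8.7*s + 18.8.
H(s) = (8*s + 34.8)/(s^2 + 8.7*s + 18.8)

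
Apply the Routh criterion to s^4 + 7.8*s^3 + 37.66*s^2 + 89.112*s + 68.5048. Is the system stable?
Routh array:
s^4: [1, 37.66, 68.5048]; s^3: [7.8, 89.112]; s^2: [26.2354, 68.5048]; s^1: [68.7449]; s^0: [68.5048]
First column: [1, 7.8, 26.2354, 68.7449, 68.5048]. Sign changes = 0.
Yes, stable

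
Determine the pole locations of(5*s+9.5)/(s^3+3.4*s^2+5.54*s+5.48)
Set denominator = 0: s^3 + 3.4*s^2 + 5.54*s + 5.48 = (s + 2)(s^2 + 1.4*s + 2.74) = 0 → Poles: -0.7 + 1.5j, -0.7 - 1.5j, -2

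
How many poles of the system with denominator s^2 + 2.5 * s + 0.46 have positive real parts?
s^2 + 2.5*s + 0.46 = (s + 2.3)(s + 0.2). Poles: -0.2, -2.3. RHP poles (Re>0): 0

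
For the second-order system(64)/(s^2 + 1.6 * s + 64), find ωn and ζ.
Standard form: ωn²/(s²+2ζωn·s+ωn²).
const=64=ωn² → ωn=8, s coeff=1.6=2ζωn → ζ=0.1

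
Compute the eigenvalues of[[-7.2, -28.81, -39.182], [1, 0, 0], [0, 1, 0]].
Eigenvalues solve det(λI - A) = 0.
Characteristic polynomial: λ^3 + 7.2*λ^2 + 28.81*λ + 39.182 = 0.
Factor: (λ + 2.2)(λ^2 + 5*λ + 17.81) = 0.
Roots: -2.2, -2.5 + 3.4j, -2.5 - 3.4j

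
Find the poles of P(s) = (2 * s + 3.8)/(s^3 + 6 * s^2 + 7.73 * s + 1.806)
Set denominator = 0: s^3 + 6*s^2 + 7.73*s + 1.806 = (s + 1.4)(s + 4.3)(s + 0.3) = 0 → Poles: -0.3, -1.4, -4.3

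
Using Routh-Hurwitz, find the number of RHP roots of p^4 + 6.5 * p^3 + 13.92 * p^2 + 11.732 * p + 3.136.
Routh array:
p^4: [1, 13.92, 3.136]; p^3: [6.5, 11.732]; p^2: [12.1151, 3.136]; p^1: [10.0495]; p^0: [3.136]
First column: [1, 6.5, 12.1151, 10.0495, 3.136]. Sign changes = RHP roots = 0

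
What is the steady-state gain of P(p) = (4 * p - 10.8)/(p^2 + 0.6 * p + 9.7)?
DC gain = P(0) = num(0)/den(0) = -10.8/9.7 = -1.113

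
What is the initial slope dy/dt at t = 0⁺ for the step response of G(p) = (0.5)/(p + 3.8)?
IVT: y'(0⁺) = lim_{p→∞} p²·Y(p) = lim_{p→∞} p·G(p).
deg(num) = 0, deg(den) = 1, relative degree = 1, so p·G(p) → (leading num)/(leading den) = 0.5/1 = 0.5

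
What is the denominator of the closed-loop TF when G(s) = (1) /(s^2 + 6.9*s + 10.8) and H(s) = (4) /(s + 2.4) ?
Characteristic poly = G_den * H_den + G_num * H_num = (s^3 + 9.3*s^2 + 27.36*s + 25.92) + (4) = s^3 + 9.3*s^2 + 27.36*s + 29.92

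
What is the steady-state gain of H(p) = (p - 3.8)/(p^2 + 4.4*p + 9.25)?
DC gain = H(0) = num(0)/den(0) = -3.8/9.25 = -0.4108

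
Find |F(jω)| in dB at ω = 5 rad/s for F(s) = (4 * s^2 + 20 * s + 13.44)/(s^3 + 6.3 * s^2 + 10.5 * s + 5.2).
Substitute s = j*5: F(j5) = 0.208533 - 0.755868j.
|F(j5)| = sqrt(Re² + Im²) = 0.7841.
20*log₁₀(0.7841) = -2.11 dB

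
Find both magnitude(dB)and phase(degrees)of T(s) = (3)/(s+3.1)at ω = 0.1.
Substitute s = j*0.1: T(j0.1) = 0.966736 - 0.031185j.
|T| = 20*log₁₀(sqrt(Re²+Im²)) = -0.29 dB.
∠T = atan2(Im, Re) = -1.85°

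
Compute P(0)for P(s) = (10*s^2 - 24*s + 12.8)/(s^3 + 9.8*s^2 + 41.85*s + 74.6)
DC gain = P(0) = num(0)/den(0) = 12.8/74.6 = 0.1716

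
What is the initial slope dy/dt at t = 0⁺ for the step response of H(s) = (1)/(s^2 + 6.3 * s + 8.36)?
IVT: y'(0⁺) = lim_{s→∞} s²·Y(s) = lim_{s→∞} s·H(s).
deg(num) = 0, deg(den) = 2, relative degree = 2 ≥ 2, so s·H(s) → 0. Initial slope = 0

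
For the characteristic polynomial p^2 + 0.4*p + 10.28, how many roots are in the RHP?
Poles: -0.2 + 3.2j, -0.2 - 3.2j. RHP poles (Re>0): 0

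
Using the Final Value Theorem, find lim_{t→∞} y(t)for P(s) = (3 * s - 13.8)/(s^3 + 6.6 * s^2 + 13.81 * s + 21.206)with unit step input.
FVT: lim_{t→∞} y(t) = lim_{s→0} s*Y(s) where Y(s) = P(s)/s.
= lim_{s→0} P(s) = P(0) = num(0)/den(0) = -13.8/21.206 = -0.6508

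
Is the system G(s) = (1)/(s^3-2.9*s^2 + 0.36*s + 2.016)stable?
Denominator: s^3 - 2.9*s^2 + 0.36*s + 2.016 = (s - 2.4)(s - 1.2)(s + 0.7). Poles: -0.7, 1.2, 2.4. All Re(p)<0: No (unstable)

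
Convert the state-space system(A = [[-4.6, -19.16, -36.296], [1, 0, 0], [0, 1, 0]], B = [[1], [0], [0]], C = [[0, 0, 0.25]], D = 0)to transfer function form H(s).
H(s) = C(sI - A)⁻¹B + D.
Characteristic polynomial det(sI - A) = s^3 + 4.6*s^2 + 19.16*s + 36.296.
Numerator from C·adj(sI-A)·B + D·det(sI-A) = 0.25.
H(s) = (0.25)/(s^3 + 4.6*s^2 + 19.16*s + 36.296)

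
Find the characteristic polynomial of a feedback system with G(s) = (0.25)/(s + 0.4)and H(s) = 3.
Characteristic poly = G_den * H_den + G_num * H_num = (s + 0.4) + (0.75) = s + 1.15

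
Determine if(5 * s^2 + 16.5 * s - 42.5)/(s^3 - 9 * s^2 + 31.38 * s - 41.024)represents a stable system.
Denominator: s^3 - 9*s^2 + 31.38*s - 41.024 = (s - 3.2)(s^2 - 5.8*s + 12.82). Poles: 2.9 + 2.1j, 2.9 - 2.1j, 3.2. All Re(p)<0: No (unstable)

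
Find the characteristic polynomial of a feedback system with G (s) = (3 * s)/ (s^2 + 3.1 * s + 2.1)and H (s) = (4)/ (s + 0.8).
Characteristic poly = G_den * H_den + G_num * H_num = (s^3 + 3.9*s^2 + 4.58*s + 1.68) + (12*s) = s^3 + 3.9*s^2 + 16.58*s + 1.68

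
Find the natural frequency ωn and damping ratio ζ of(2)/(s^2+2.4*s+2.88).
Underdamped: complex pole -1.2 + 1.2j. ωn = |pole| = 1.697, ζ = -Re(pole)/ωn = 0.7071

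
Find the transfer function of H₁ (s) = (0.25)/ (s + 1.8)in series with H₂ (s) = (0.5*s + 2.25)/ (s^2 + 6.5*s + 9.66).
Series: H = H₁ · H₂ = (n₁·n₂)/(d₁·d₂).
Num: n₁·n₂ = 0.125*s + 0.5625. Den: d₁·d₂ = s^3 + 8.3*s^2 + 21.36*s + 17.388.
H(s) = (0.125*s + 0.5625)/(s^3 + 8.3*s^2 + 21.36*s + 17.388)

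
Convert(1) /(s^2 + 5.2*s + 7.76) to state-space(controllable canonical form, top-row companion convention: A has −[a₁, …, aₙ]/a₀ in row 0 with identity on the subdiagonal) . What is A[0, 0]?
Reachable canonical form for den = s^2 + 5.2*s + 7.76: top row of A = -[a₁,a₂,...,aₙ]/a₀, ones on the subdiagonal, zeros elsewhere.
A = [[-5.2, -7.76], [1, 0]].
A[0,0] = -5.2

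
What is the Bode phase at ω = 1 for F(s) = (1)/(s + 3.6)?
Substitute s = j*1: F(j1) = 0.25788 - 0.0716332j.
∠F(j1) = atan2(Im, Re) = atan2(-0.0716332, 0.25788) = -15.52°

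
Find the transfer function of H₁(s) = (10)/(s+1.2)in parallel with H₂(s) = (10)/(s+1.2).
Parallel: H = H₁ + H₂ = (n₁·d₂ + n₂·d₁)/(d₁·d₂).
n₁·d₂ = 10*s + 12. n₂·d₁ = 10*s + 12. Sum = 20*s + 24. d₁·d₂ = s^2 + 2.4*s + 1.44.
H(s) = (20*s + 24)/(s^2 + 2.4*s + 1.44)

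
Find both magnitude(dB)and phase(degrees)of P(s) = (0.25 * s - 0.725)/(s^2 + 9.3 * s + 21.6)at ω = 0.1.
Substitute s = j*0.1: P(j0.1) = -0.0334684 + 0.00259961j.
|P| = 20*log₁₀(sqrt(Re²+Im²)) = -29.48 dB.
∠P = atan2(Im, Re) = 175.56°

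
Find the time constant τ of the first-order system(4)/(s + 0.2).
First-order system: τ = -1/pole. Pole = -0.2. τ = -1/(-0.2) = 5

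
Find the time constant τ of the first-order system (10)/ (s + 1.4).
First-order system: τ = -1/pole. Pole = -1.4. τ = -1/(-1.4) = 0.7143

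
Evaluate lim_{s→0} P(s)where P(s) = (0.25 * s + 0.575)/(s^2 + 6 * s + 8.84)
DC gain = P(0) = num(0)/den(0) = 0.575/8.84 = 0.06505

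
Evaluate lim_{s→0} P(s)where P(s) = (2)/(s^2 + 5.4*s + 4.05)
DC gain = P(0) = num(0)/den(0) = 2/4.05 = 0.4938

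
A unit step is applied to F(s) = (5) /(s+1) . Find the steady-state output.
FVT: lim_{t→∞} y(t) = lim_{s→0} s*Y(s) where Y(s) = F(s)/s.
= lim_{s→0} F(s) = F(0) = num(0)/den(0) = 5/1 = 5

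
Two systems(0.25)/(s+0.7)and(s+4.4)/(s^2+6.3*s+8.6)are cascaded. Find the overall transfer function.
Series: H = H₁ · H₂ = (n₁·n₂)/(d₁·d₂).
Num: n₁·n₂ = 0.25*s + 1.1. Den: d₁·d₂ = s^3 + 7*s^2 + 13.01*s + 6.02.
H(s) = (0.25*s + 1.1)/(s^3 + 7*s^2 + 13.01*s + 6.02)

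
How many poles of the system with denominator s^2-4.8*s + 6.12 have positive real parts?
Poles: 2.4 + 0.6j, 2.4 - 0.6j. RHP poles (Re>0): 2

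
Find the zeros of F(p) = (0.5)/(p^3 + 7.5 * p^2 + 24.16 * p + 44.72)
Numerator is a nonzero constant (0.5) → Zeros: none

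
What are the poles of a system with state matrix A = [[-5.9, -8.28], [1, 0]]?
Eigenvalues solve det(λI - A) = 0.
Characteristic polynomial: λ^2 + 5.9*λ + 8.28 = 0.
Factor: (λ + 2.3)(λ + 3.6) = 0.
Roots: -2.3, -3.6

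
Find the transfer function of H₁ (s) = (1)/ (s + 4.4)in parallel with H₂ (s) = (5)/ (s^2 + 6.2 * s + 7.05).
Parallel: H = H₁ + H₂ = (n₁·d₂ + n₂·d₁)/(d₁·d₂).
n₁·d₂ = s^2 + 6.2*s + 7.05. n₂·d₁ = 5*s + 22. Sum = s^2 + 11.2*s + 29.05. d₁·d₂ = s^3 + 10.6*s^2 + 34.33*s + 31.02.
H(s) = (s^2 + 11.2*s + 29.05)/(s^3 + 10.6*s^2 + 34.33*s + 31.02)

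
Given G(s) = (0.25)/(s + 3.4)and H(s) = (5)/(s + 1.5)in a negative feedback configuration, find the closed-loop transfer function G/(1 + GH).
Closed-loop T = G/(1+GH).
Numerator: G_num * H_den = 0.25*s + 0.375.
Denominator: G_den * H_den + G_num * H_num = (s^2 + 4.9*s + 5.1) + (1.25) = s^2 + 4.9*s + 6.35.
T(s) = (0.25*s + 0.375)/(s^2 + 4.9*s + 6.35)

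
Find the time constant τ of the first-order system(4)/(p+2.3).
First-order system: τ = -1/pole. Pole = -2.3. τ = -1/(-2.3) = 0.4348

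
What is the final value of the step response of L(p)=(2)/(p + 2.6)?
FVT: lim_{t→∞} y(t) = lim_{p→0} p*Y(p) where Y(p) = L(p)/p.
= lim_{p→0} L(p) = L(0) = num(0)/den(0) = 2/2.6 = 0.7692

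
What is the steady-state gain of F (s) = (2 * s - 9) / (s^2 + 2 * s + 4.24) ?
DC gain = F(0) = num(0)/den(0) = -9/4.24 = -2.123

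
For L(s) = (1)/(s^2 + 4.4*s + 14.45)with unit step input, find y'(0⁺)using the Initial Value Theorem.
IVT: y'(0⁺) = lim_{s→∞} s²·Y(s) = lim_{s→∞} s·L(s).
deg(num) = 0, deg(den) = 2, relative degree = 2 ≥ 2, so s·L(s) → 0. Initial slope = 0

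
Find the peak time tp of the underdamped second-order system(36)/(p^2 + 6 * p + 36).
Standard form: ωn²/(p²+2ζωn·p+ωn²) → ωn = 6, ζ = 0.5.
ωd = ωn·√(1-ζ²) = 6·√(1-0.5²) = 5.196.
tp = π/ωd = π/5.196 = 0.6046 s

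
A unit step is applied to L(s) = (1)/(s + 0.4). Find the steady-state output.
FVT: lim_{t→∞} y(t) = lim_{s→0} s*Y(s) where Y(s) = L(s)/s.
= lim_{s→0} L(s) = L(0) = num(0)/den(0) = 1/0.4 = 2.5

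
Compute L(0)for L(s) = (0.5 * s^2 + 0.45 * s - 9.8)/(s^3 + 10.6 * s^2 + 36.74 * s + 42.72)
DC gain = L(0) = num(0)/den(0) = -9.8/42.72 = -0.2294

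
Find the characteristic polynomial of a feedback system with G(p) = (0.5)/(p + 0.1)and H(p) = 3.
Characteristic poly = G_den * H_den + G_num * H_num = (p + 0.1) + (1.5) = p + 1.6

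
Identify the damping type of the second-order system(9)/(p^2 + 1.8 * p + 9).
Standard form: ωn²/(p²+2ζωn·p+ωn²) gives ωn=3, ζ=0.3.
Underdamped (ζ = 0.3 < 1)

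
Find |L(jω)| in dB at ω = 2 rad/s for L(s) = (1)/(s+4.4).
Substitute s = j*2: L(j2) = 0.188356 - 0.0856164j.
|L(j2)| = sqrt(Re² + Im²) = 0.2069.
20*log₁₀(0.2069) = -13.68 dB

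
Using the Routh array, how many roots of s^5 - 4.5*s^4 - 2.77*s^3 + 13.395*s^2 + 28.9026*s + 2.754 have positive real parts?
Routh array:
s^5: [1, -2.77, 28.9026]; s^4: [-4.5, 13.395, 2.754]; s^3: [0.206667, 29.5146]; s^2: [656.052, 2.754]; s^1: [29.5137]; s^0: [2.754]
First column: [1, -4.5, 0.206667, 656.052, 29.5137, 2.754]. Sign changes = RHP roots = 2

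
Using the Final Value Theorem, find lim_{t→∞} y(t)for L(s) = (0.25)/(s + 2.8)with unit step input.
FVT: lim_{t→∞} y(t) = lim_{s→0} s*Y(s) where Y(s) = L(s)/s.
= lim_{s→0} L(s) = L(0) = num(0)/den(0) = 0.25/2.8 = 0.08929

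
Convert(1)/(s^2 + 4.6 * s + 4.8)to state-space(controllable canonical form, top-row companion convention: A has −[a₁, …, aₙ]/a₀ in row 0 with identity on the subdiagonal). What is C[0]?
Reachable canonical form: C = numerator coefficients (right-aligned, zero-padded to length n).
num = 1, C = [[0, 1]].
C[0] = 0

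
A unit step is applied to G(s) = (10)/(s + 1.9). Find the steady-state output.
FVT: lim_{t→∞} y(t) = lim_{s→0} s*Y(s) where Y(s) = G(s)/s.
= lim_{s→0} G(s) = G(0) = num(0)/den(0) = 10/1.9 = 5.263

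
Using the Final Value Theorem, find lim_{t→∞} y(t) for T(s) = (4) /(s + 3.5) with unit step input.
FVT: lim_{t→∞} y(t) = lim_{s→0} s*Y(s) where Y(s) = T(s)/s.
= lim_{s→0} T(s) = T(0) = num(0)/den(0) = 4/3.5 = 1.143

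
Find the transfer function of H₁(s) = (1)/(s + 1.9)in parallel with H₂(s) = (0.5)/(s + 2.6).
Parallel: H = H₁ + H₂ = (n₁·d₂ + n₂·d₁)/(d₁·d₂).
n₁·d₂ = s + 2.6. n₂·d₁ = 0.5*s + 0.95. Sum = 1.5*s + 3.55. d₁·d₂ = s^2 + 4.5*s + 4.94.
H(s) = (1.5*s + 3.55)/(s^2 + 4.5*s + 4.94)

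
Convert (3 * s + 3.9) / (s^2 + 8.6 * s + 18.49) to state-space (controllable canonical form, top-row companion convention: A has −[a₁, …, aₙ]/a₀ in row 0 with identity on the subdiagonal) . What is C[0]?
Reachable canonical form: C = numerator coefficients (right-aligned, zero-padded to length n).
num = 3*s + 3.9, C = [[3, 3.9]].
C[0] = 3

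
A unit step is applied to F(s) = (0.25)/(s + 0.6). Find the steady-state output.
FVT: lim_{t→∞} y(t) = lim_{s→0} s*Y(s) where Y(s) = F(s)/s.
= lim_{s→0} F(s) = F(0) = num(0)/den(0) = 0.25/0.6 = 0.4167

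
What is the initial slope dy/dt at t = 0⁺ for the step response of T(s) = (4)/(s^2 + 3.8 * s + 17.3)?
IVT: y'(0⁺) = lim_{s→∞} s²·Y(s) = lim_{s→∞} s·T(s).
deg(num) = 0, deg(den) = 2, relative degree = 2 ≥ 2, so s·T(s) → 0. Initial slope = 0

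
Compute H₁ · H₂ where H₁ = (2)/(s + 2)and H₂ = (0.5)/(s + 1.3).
Series: H = H₁ · H₂ = (n₁·n₂)/(d₁·d₂).
Num: n₁·n₂ = 1. Den: d₁·d₂ = s^2 + 3.3*s + 2.6.
H(s) = (1)/(s^2 + 3.3*s + 2.6)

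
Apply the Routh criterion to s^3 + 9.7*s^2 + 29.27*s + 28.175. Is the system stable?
Routh array:
s^3: [1, 29.27]; s^2: [9.7, 28.175]; s^1: [26.3654]; s^0: [28.175]
First column: [1, 9.7, 26.3654, 28.175]. Sign changes = 0.
Yes, stable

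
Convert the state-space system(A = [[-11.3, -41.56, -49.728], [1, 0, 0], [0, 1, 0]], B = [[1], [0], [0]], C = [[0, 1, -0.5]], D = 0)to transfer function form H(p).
H(p) = C(pI - A)⁻¹B + D.
Characteristic polynomial det(pI - A) = p^3 + 11.3*p^2 + 41.56*p + 49.728.
Numerator from C·adj(pI-A)·B + D·det(pI-A) = p - 0.5.
H(p) = (p - 0.5)/(p^3 + 11.3*p^2 + 41.56*p + 49.728)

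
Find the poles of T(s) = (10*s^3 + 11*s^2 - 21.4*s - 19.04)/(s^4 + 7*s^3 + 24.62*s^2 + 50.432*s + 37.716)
Set denominator = 0: s^4 + 7*s^3 + 24.62*s^2 + 50.432*s + 37.716 = (s + 3)(s + 1.4)(s^2 + 2.6*s + 8.98) = 0 → Poles: -1.3 + 2.7j, -1.3 - 2.7j, -1.4, -3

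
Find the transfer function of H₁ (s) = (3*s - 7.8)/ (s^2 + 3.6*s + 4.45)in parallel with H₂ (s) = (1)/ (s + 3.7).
Parallel: H = H₁ + H₂ = (n₁·d₂ + n₂·d₁)/(d₁·d₂).
n₁·d₂ = 3*s^2 + 3.3*s - 28.86. n₂·d₁ = s^2 + 3.6*s + 4.45. Sum = 4*s^2 + 6.9*s - 24.41. d₁·d₂ = s^3 + 7.3*s^2 + 17.77*s + 16.465.
H(s) = (4*s^2 + 6.9*s - 24.41)/(s^3 + 7.3*s^2 + 17.77*s + 16.465)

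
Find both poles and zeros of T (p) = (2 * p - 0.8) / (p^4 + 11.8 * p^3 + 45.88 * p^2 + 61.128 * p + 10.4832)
Set denominator = 0: p^4 + 11.8*p^3 + 45.88*p^2 + 61.128*p + 10.4832 = (p + 0.2)(p + 4.8)(p + 4.2)(p + 2.6) = 0 → Poles: -0.2, -2.6, -4.2, -4.8
Set numerator = 0: 2*p - 0.8 = 0 → Zeros: 0.4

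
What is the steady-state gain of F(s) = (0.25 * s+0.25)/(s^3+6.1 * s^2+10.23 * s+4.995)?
DC gain = F(0) = num(0)/den(0) = 0.25/4.995 = 0.05005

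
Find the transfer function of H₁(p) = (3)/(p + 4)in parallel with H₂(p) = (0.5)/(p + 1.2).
Parallel: H = H₁ + H₂ = (n₁·d₂ + n₂·d₁)/(d₁·d₂).
n₁·d₂ = 3*p + 3.6. n₂·d₁ = 0.5*p + 2. Sum = 3.5*p + 5.6. d₁·d₂ = p^2 + 5.2*p + 4.8.
H(p) = (3.5*p + 5.6)/(p^2 + 5.2*p + 4.8)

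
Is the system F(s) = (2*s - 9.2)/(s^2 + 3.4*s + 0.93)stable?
Denominator: s^2 + 3.4*s + 0.93 = (s + 3.1)(s + 0.3). Poles: -0.3, -3.1. All Re(p)<0: Yes (stable)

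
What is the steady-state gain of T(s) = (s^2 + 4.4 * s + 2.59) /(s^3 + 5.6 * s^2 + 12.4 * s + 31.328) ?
DC gain = T(0) = num(0)/den(0) = 2.59/31.328 = 0.08267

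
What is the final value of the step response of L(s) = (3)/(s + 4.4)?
FVT: lim_{t→∞} y(t) = lim_{s→0} s*Y(s) where Y(s) = L(s)/s.
= lim_{s→0} L(s) = L(0) = num(0)/den(0) = 3/4.4 = 0.6818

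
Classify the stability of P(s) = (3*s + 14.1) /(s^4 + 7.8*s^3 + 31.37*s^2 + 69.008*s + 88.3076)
Denominator: s^4 + 7.8*s^3 + 31.37*s^2 + 69.008*s + 88.3076 = (s^2 + 5.6*s + 11.08)(s^2 + 2.2*s + 7.97). Poles: -1.1 + 2.6j, -1.1 - 2.6j, -2.8 + 1.8j, -2.8 - 1.8j. Stable (all poles in LHP)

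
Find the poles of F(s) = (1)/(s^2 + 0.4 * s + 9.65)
Set denominator = 0: s^2 + 0.4*s + 9.65 = 0 → Poles: -0.2 + 3.1j, -0.2 - 3.1j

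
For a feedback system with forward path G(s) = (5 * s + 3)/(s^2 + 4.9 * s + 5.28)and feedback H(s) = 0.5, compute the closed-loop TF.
Closed-loop T = G/(1+GH).
Numerator: G_num * H_den = 5*s + 3.
Denominator: G_den * H_den + G_num * H_num = (s^2 + 4.9*s + 5.28) + (2.5*s + 1.5) = s^2 + 7.4*s + 6.78.
T(s) = (5*s + 3)/(s^2 + 7.4*s + 6.78)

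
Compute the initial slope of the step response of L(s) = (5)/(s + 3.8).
IVT: y'(0⁺) = lim_{s→∞} s²·Y(s) = lim_{s→∞} s·L(s).
deg(num) = 0, deg(den) = 1, relative degree = 1, so s·L(s) → (leading num)/(leading den) = 5/1 = 5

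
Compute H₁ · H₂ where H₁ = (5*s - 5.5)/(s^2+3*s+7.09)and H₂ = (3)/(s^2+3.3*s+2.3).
Series: H = H₁ · H₂ = (n₁·n₂)/(d₁·d₂).
Num: n₁·n₂ = 15*s - 16.5. Den: d₁·d₂ = s^4 + 6.3*s^3 + 19.29*s^2 + 30.297*s + 16.307.
H(s) = (15*s - 16.5)/(s^4 + 6.3*s^3 + 19.29*s^2 + 30.297*s + 16.307)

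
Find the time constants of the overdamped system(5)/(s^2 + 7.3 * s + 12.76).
Overdamped: real poles at -2.9, -4.4. τ = -1/pole → τ₁ = 0.3448, τ₂ = 0.2273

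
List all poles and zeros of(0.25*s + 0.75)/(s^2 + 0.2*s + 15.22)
Set denominator = 0: s^2 + 0.2*s + 15.22 = 0 → Poles: -0.1 + 3.9j, -0.1 - 3.9j
Set numerator = 0: 0.25*s + 0.75 = 0 → Zeros: -3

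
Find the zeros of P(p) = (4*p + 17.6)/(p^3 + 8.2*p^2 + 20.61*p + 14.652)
Set numerator = 0: 4*p + 17.6 = 0 → Zeros: -4.4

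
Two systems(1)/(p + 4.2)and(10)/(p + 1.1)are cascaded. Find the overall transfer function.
Series: H = H₁ · H₂ = (n₁·n₂)/(d₁·d₂).
Num: n₁·n₂ = 10. Den: d₁·d₂ = p^2 + 5.3*p + 4.62.
H(p) = (10)/(p^2 + 5.3*p + 4.62)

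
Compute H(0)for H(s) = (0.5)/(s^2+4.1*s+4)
DC gain = H(0) = num(0)/den(0) = 0.5/4 = 0.125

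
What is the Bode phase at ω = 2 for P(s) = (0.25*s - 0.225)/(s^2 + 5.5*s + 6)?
Substitute s = j*2: P(j2) = 0.0404 + 0.0278j.
∠P(j2) = atan2(Im, Re) = atan2(0.0278, 0.0404) = 34.53°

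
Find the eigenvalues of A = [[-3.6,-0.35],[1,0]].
Eigenvalues solve det(λI - A) = 0.
Characteristic polynomial: λ^2 + 3.6*λ + 0.35 = 0.
Factor: (λ + 0.1)(λ + 3.5) = 0.
Roots: -0.1, -3.5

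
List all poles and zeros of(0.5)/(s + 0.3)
Set denominator = 0: s + 0.3 = 0 → Poles: -0.3
Numerator is a nonzero constant (0.5) → Zeros: none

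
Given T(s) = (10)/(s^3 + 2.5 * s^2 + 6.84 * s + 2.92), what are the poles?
Set denominator = 0: s^3 + 2.5*s^2 + 6.84*s + 2.92 = (s + 0.5)(s^2 + 2*s + 5.84) = 0 → Poles: -0.5, -1 + 2.2j, -1 - 2.2j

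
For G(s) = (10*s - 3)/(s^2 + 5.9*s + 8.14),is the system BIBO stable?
Denominator: s^2 + 5.9*s + 8.14 = (s + 3.7)(s + 2.2). Poles: -2.2, -3.7. All Re(p)<0: Yes (stable)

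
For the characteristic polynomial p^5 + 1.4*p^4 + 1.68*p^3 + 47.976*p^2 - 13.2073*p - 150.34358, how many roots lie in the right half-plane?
Factor: p^5 + 1.4*p^4 + 1.68*p^3 + 47.976*p^2 - 13.2073*p - 150.34358 = (p - 1.7)(p + 1.7)(p + 3.8)(p^2 - 2.4*p + 13.69).
Roots: -1.7, -3.8, 1.2 + 3.5j, 1.2 - 3.5j, 1.7.
RHP roots (Re>0): 3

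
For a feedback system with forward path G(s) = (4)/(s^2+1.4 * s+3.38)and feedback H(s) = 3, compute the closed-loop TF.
Closed-loop T = G/(1+GH).
Numerator: G_num * H_den = 4.
Denominator: G_den * H_den + G_num * H_num = (s^2 + 1.4*s + 3.38) + (12) = s^2 + 1.4*s + 15.38.
T(s) = (4)/(s^2 + 1.4*s + 15.38)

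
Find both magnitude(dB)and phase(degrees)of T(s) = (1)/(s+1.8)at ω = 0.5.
Substitute s = j*0.5: T(j0.5) = 0.515759 - 0.143266j.
|T| = 20*log₁₀(sqrt(Re²+Im²)) = -5.43 dB.
∠T = atan2(Im, Re) = -15.52°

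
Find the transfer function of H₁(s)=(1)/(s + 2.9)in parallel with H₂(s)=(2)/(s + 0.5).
Parallel: H = H₁ + H₂ = (n₁·d₂ + n₂·d₁)/(d₁·d₂).
n₁·d₂ = s + 0.5. n₂·d₁ = 2*s + 5.8. Sum = 3*s + 6.3. d₁·d₂ = s^2 + 3.4*s + 1.45.
H(s) = (3*s + 6.3)/(s^2 + 3.4*s + 1.45)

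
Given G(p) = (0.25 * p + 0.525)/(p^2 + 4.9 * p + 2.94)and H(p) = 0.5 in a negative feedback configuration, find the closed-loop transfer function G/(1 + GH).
Closed-loop T = G/(1+GH).
Numerator: G_num * H_den = 0.25*p + 0.525.
Denominator: G_den * H_den + G_num * H_num = (p^2 + 4.9*p + 2.94) + (0.125*p + 0.2625) = p^2 + 5.025*p + 3.2025.
T(p) = (0.25*p + 0.525)/(p^2 + 5.025*p + 3.2025)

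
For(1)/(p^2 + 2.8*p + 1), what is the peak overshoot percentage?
Standard form: ωn²/(p²+2ζωn·p+ωn²) → ωn = 1, ζ = 1.4.
ζ ≥ 1, so the response is non-oscillatory: peak overshoot = 0%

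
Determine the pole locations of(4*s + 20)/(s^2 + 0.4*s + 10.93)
Set denominator = 0: s^2 + 0.4*s + 10.93 = 0 → Poles: -0.2 + 3.3j, -0.2 - 3.3j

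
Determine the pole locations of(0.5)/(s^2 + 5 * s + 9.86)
Set denominator = 0: s^2 + 5*s + 9.86 = 0 → Poles: -2.5 + 1.9j, -2.5 - 1.9j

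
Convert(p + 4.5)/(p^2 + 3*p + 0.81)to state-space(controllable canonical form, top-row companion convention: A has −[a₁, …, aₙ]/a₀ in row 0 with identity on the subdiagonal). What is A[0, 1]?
Reachable canonical form for den = p^2 + 3*p + 0.81: top row of A = -[a₁,a₂,...,aₙ]/a₀, ones on the subdiagonal, zeros elsewhere.
A = [[-3, -0.81], [1, 0]].
A[0,1] = -0.81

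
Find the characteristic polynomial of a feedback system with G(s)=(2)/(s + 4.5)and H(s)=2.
Characteristic poly = G_den * H_den + G_num * H_num = (s + 4.5) + (4) = s + 8.5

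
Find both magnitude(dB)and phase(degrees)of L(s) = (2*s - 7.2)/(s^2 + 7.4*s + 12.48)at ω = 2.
Substitute s = j*2: L(j2) = -0.00637909 + 0.482831j.
|L| = 20*log₁₀(sqrt(Re²+Im²)) = -6.32 dB.
∠L = atan2(Im, Re) = 90.76°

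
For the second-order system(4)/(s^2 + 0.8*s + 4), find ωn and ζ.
Standard form: ωn²/(s²+2ζωn·s+ωn²).
const=4=ωn² → ωn=2, s coeff=0.8=2ζωn → ζ=0.2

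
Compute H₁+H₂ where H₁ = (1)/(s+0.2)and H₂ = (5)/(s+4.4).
Parallel: H = H₁ + H₂ = (n₁·d₂ + n₂·d₁)/(d₁·d₂).
n₁·d₂ = s + 4.4. n₂·d₁ = 5*s + 1. Sum = 6*s + 5.4. d₁·d₂ = s^2 + 4.6*s + 0.88.
H(s) = (6*s + 5.4)/(s^2 + 4.6*s + 0.88)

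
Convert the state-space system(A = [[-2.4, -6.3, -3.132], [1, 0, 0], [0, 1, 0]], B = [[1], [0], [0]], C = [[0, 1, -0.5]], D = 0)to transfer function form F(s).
F(s) = C(sI - A)⁻¹B + D.
Characteristic polynomial det(sI - A) = s^3 + 2.4*s^2 + 6.3*s + 3.132.
Numerator from C·adj(sI-A)·B + D·det(sI-A) = s - 0.5.
F(s) = (s - 0.5)/(s^3 + 2.4*s^2 + 6.3*s + 3.132)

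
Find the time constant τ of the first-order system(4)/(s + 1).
First-order system: τ = -1/pole. Pole = -1. τ = -1/(-1) = 1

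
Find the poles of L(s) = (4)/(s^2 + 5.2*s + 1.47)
Set denominator = 0: s^2 + 5.2*s + 1.47 = (s + 0.3)(s + 4.9) = 0 → Poles: -0.3, -4.9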